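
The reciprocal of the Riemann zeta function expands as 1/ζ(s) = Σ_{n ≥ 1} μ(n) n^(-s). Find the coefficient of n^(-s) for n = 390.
μ(390) = 1

Factor n = 390 = 2 · 3 · 5 · 13. μ(n) = 0 if any exponent ≥ 2 (not squarefree); otherwise μ(n) = (−1)^{ω(n)} where ω(n) is the number of distinct prime factors. Applying: μ(390) = 1.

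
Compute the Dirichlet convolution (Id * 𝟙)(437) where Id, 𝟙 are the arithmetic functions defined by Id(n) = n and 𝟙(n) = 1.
(Id * 𝟙)(437) = 480

Divisors of 437: [1, 19, 23, 437]. For each d | 437:
  d = 1: Id(1) · 𝟙(437/1) = 1 · 1 = 1
  d = 19: Id(19) · 𝟙(437/19) = 19 · 1 = 19
  d = 23: Id(23) · 𝟙(437/23) = 23 · 1 = 23
  d = 437: Id(437) · 𝟙(437/437) = 437 · 1 = 437
Summing: (Id * 𝟙)(437) = 1 + 19 + 23 + 437 = 480.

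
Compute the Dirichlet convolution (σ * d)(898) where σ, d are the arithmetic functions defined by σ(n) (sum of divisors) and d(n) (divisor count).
(σ * d)(898) = 2260

Divisors of 898: [1, 2, 449, 898]. For each d | 898:
  d = 1: σ(1) · d(898/1) = 1 · 4 = 4
  d = 2: σ(2) · d(898/2) = 3 · 2 = 6
  d = 449: σ(449) · d(898/449) = 450 · 2 = 900
  d = 898: σ(898) · d(898/898) = 1350 · 1 = 1350
Summing: (σ * d)(898) = 4 + 6 + 900 + 1350 = 2260.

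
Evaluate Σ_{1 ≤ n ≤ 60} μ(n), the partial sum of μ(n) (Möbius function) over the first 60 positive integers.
Σ_{n ≤ 60} μ(n) = -1

Compute μ(n) for each 1 ≤ n ≤ 60: μ(1) = 1, μ(2) = -1, μ(3) = -1, μ(4) = 0, μ(5) = -1, μ(6) = 1, μ(7) = -1, μ(8) = 0, μ(9) = 0, μ(10) = 1, μ(11) = -1, μ(12) = 0, μ(13) = -1, μ(14) = 1, μ(15) = 1, μ(16) = 0, μ(17) = -1, μ(18) = 0, μ(19) = -1, μ(20) = 0, μ(21) = 1, μ(22) = 1, μ(23) = -1, μ(24) = 0, μ(25) = 0, μ(26) = 1, μ(27) = 0, μ(28) = 0, μ(29) = -1, μ(30) = -1, μ(31) = -1, μ(32) = 0, μ(33) = 1, μ(34) = 1, μ(35) = 1, μ(36) = 0, μ(37) = -1, μ(38) = 1, μ(39) = 1, μ(40) = 0, μ(41) = -1, μ(42) = -1, μ(43) = -1, μ(44) = 0, μ(45) = 0, μ(46) = 1, μ(47) = -1, μ(48) = 0, μ(49) = 0, μ(50) = 0, μ(51) = 1, μ(52) = 0, μ(53) = -1, μ(54) = 0, μ(55) = 1, μ(56) = 0, μ(57) = 1, μ(58) = 1, μ(59) = -1, μ(60) = 0. Summing all 60 values: -1. (Mertens function M(x) = Σ_{n ≤ x} μ(n); on average M(x) should be small (PNT ⟺ M(x) = o(x)).)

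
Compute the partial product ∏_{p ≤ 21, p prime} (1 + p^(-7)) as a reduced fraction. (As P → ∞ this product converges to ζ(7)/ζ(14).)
∏ = 1068826090093603336253543016500022477644576/1060040977976779320486482915314295925421875

The primes p ≤ 21 are [2, 3, 5, 7, 11, 13, 17, 19]. For each, (1 + 1/p^7) = (p^7 + 1)/p^7. Multiplying these fractions over p ∈ [2, 3, 5, 7, 11, 13, 17, 19] gives 1068826090093603336253543016500022477644576/1060040977976779320486482915314295925421875. (In the limit P → ∞ this tends to ζ(7)/ζ(14).)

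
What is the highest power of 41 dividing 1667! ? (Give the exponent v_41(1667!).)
v_41(1667!) = 40

Legendre's formula: v_p(n!) = Σ_{k ≥ 1} ⌊n / p^k⌋. For p = 41, n = 1667, the terms are:
  ⌊1667/41^1⌋ = ⌊1667/41⌋ = 40
(the next term ⌊1667/41^2⌋ = 0, terminating the sum). Summing: v_41(1667!) = 40 = 40.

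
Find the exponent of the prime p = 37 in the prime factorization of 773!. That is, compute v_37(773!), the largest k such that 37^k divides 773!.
v_37(773!) = 20

Legendre's formula: v_p(n!) = Σ_{k ≥ 1} ⌊n / p^k⌋. For p = 37, n = 773, the terms are:
  ⌊773/37^1⌋ = ⌊773/37⌋ = 20
(the next term ⌊773/37^2⌋ = 0, terminating the sum). Summing: v_37(773!) = 20 = 20.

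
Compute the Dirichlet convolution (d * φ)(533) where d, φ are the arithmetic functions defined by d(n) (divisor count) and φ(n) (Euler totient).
(d * φ)(533) = 588

Divisors of 533: [1, 13, 41, 533]. For each d | 533:
  d = 1: d(1) · φ(533/1) = 1 · 480 = 480
  d = 13: d(13) · φ(533/13) = 2 · 40 = 80
  d = 41: d(41) · φ(533/41) = 2 · 12 = 24
  d = 533: d(533) · φ(533/533) = 4 · 1 = 4
Summing: (d * φ)(533) = 480 + 80 + 24 + 4 = 588.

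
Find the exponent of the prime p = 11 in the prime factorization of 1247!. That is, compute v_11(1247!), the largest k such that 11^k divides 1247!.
v_11(1247!) = 123

Legendre's formula: v_p(n!) = Σ_{k ≥ 1} ⌊n / p^k⌋. For p = 11, n = 1247, the terms are:
  ⌊1247/11^1⌋ = ⌊1247/11⌋ = 113
  ⌊1247/11^2⌋ = ⌊1247/121⌋ = 10
(the next term ⌊1247/11^3⌋ = 0, terminating the sum). Summing: v_11(1247!) = 113 + 10 = 123.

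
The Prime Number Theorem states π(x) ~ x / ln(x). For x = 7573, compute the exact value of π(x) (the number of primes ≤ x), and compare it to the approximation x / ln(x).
π(7573) = 961;  x/ln(x) ≈ 847.82;  relative error ≈ 11.78%.

Directly count primes up to 7573: π(7573) = 961. The PNT approximation gives 7573/ln(7573) ≈ 7573/8.93234 ≈ 847.82. Relative error (π(x) − x/ln(x)) / π(x) ≈ 11.78%; the approximation is known to undercount slightly (Li(x) is a better estimate).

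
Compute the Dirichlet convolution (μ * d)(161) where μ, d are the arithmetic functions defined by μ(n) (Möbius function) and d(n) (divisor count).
(μ * d)(161) = 1

Divisors of 161: [1, 7, 23, 161]. For each d | 161:
  d = 1: μ(1) · d(161/1) = 1 · 4 = 4
  d = 7: μ(7) · d(161/7) = -1 · 2 = -2
  d = 23: μ(23) · d(161/23) = -1 · 2 = -2
  d = 161: μ(161) · d(161/161) = 1 · 1 = 1
Summing: (μ * d)(161) = 4 + -2 + -2 + 1 = 1.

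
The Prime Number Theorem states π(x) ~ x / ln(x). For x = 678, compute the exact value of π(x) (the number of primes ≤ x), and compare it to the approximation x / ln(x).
π(678) = 123;  x/ln(x) ≈ 104.00;  relative error ≈ 15.45%.

Directly count primes up to 678: π(678) = 123. The PNT approximation gives 678/ln(678) ≈ 678/6.51915 ≈ 104.00. Relative error (π(x) − x/ln(x)) / π(x) ≈ 15.45%; the approximation is known to undercount slightly (Li(x) is a better estimate).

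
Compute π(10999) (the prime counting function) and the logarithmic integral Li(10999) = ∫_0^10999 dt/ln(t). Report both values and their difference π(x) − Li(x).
π(10999) = 1335;  Li(10999) ≈ 1354.04;  π(x) − Li(x) ≈ -19.04.

Direct count of primes ≤ 10999 gives π(10999) = 1335. Numerical evaluation of the logarithmic integral gives Li(10999) ≈ 1354.04. The difference π(x) − Li(x) ≈ -19.04 is typically negative for small/moderate x (Li(x) overestimates), though Littlewood's theorem shows this sign changes infinitely often.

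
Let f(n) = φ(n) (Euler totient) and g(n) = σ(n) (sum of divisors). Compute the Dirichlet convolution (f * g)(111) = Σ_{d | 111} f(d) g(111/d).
(φ * σ)(111) = 444

Divisors of 111: [1, 3, 37, 111]. For each d | 111:
  d = 1: φ(1) · σ(111/1) = 1 · 152 = 152
  d = 3: φ(3) · σ(111/3) = 2 · 38 = 76
  d = 37: φ(37) · σ(111/37) = 36 · 4 = 144
  d = 111: φ(111) · σ(111/111) = 72 · 1 = 72
Summing: (φ * σ)(111) = 152 + 76 + 144 + 72 = 444.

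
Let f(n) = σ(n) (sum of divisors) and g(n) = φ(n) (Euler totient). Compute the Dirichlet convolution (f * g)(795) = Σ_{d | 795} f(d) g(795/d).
(σ * φ)(795) = 6360

Divisors of 795: [1, 3, 5, 15, 53, 159, 265, 795]. For each d | 795:
  d = 1: σ(1) · φ(795/1) = 1 · 416 = 416
  d = 3: σ(3) · φ(795/3) = 4 · 208 = 832
  d = 5: σ(5) · φ(795/5) = 6 · 104 = 624
  d = 15: σ(15) · φ(795/15) = 24 · 52 = 1248
  d = 53: σ(53) · φ(795/53) = 54 · 8 = 432
  d = 159: σ(159) · φ(795/159) = 216 · 4 = 864
  d = 265: σ(265) · φ(795/265) = 324 · 2 = 648
  d = 795: σ(795) · φ(795/795) = 1296 · 1 = 1296
Summing: (σ * φ)(795) = 416 + 832 + 624 + 1248 + 432 + 864 + 648 + 1296 = 6360.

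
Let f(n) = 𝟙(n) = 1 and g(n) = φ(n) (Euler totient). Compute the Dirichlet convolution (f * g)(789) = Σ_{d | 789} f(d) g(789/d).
(𝟙 * φ)(789) = 789

Divisors of 789: [1, 3, 263, 789]. For each d | 789:
  d = 1: 𝟙(1) · φ(789/1) = 1 · 524 = 524
  d = 3: 𝟙(3) · φ(789/3) = 1 · 262 = 262
  d = 263: 𝟙(263) · φ(789/263) = 1 · 2 = 2
  d = 789: 𝟙(789) · φ(789/789) = 1 · 1 = 1
Summing: (𝟙 * φ)(789) = 524 + 262 + 2 + 1 = 789.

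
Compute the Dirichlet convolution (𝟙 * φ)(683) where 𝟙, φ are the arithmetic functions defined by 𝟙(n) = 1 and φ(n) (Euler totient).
(𝟙 * φ)(683) = 683

Divisors of 683: [1, 683]. For each d | 683:
  d = 1: 𝟙(1) · φ(683/1) = 1 · 682 = 682
  d = 683: 𝟙(683) · φ(683/683) = 1 · 1 = 1
Summing: (𝟙 * φ)(683) = 682 + 1 = 683.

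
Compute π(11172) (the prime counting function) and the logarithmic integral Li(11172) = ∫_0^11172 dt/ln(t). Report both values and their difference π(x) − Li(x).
π(11172) = 1353;  Li(11172) ≈ 1372.61;  π(x) − Li(x) ≈ -19.61.

Direct count of primes ≤ 11172 gives π(11172) = 1353. Numerical evaluation of the logarithmic integral gives Li(11172) ≈ 1372.61. The difference π(x) − Li(x) ≈ -19.61 is typically negative for small/moderate x (Li(x) overestimates), though Littlewood's theorem shows this sign changes infinitely often.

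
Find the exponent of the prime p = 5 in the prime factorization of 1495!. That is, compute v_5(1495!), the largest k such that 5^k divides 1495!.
v_5(1495!) = 371

Legendre's formula: v_p(n!) = Σ_{k ≥ 1} ⌊n / p^k⌋. For p = 5, n = 1495, the terms are:
  ⌊1495/5^1⌋ = ⌊1495/5⌋ = 299
  ⌊1495/5^2⌋ = ⌊1495/25⌋ = 59
  ⌊1495/5^3⌋ = ⌊1495/125⌋ = 11
  ⌊1495/5^4⌋ = ⌊1495/625⌋ = 2
(the next term ⌊1495/5^5⌋ = 0, terminating the sum). Summing: v_5(1495!) = 299 + 59 + 11 + 2 = 371.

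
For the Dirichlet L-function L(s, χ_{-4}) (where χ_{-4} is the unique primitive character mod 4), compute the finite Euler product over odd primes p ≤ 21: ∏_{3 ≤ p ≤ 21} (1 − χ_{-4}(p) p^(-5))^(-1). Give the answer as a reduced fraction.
∏ = 8959395755957897476417566375/8993950909687588250159808512

The odd primes p ≤ 21 are [3, 5, 7, 11, 13, 17, 19]. For each, χ(p) = 1 if p ≡ 1 mod 4, χ(p) = −1 if p ≡ 3 mod 4. Taking (1 − χ(p)/p^5)^(-1) = p^5/(p^5 − χ(p)): (1 − (-1)/3^5)^(-1) · (1 − (1)/5^5)^(-1) · (1 − (-1)/7^5)^(-1) · (1 − (-1)/11^5)^(-1) · (1 − (1)/13^5)^(-1) · (1 − (1)/17^5)^(-1) · (1 − (-1)/19^5)^(-1) = 8959395755957897476417566375/8993950909687588250159808512.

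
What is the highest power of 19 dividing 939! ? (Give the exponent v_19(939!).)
v_19(939!) = 51

Legendre's formula: v_p(n!) = Σ_{k ≥ 1} ⌊n / p^k⌋. For p = 19, n = 939, the terms are:
  ⌊939/19^1⌋ = ⌊939/19⌋ = 49
  ⌊939/19^2⌋ = ⌊939/361⌋ = 2
(the next term ⌊939/19^3⌋ = 0, terminating the sum). Summing: v_19(939!) = 49 + 2 = 51.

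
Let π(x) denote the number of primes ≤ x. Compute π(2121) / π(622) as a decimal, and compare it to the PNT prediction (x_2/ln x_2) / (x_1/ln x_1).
π(2121)/π(622) = 319/114 ≈ 2.7982;  PNT prediction ≈ 2.8639.

π(622) = 114 and π(2121) = 319, so π(2121)/π(622) ≈ 2.7982. The PNT-predicted ratio is (2121/ln(2121)) / (622/ln(622)) ≈ 2.8639. The two agree to within a few percent, as expected.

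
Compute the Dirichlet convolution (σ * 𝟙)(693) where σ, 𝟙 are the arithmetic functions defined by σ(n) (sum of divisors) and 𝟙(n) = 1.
(σ * 𝟙)(693) = 2106

Divisors of 693: [1, 3, 7, 9, 11, 21, 33, 63, 77, 99, 231, 693]. For each d | 693:
  d = 1: σ(1) · 𝟙(693/1) = 1 · 1 = 1
  d = 3: σ(3) · 𝟙(693/3) = 4 · 1 = 4
  d = 7: σ(7) · 𝟙(693/7) = 8 · 1 = 8
  d = 9: σ(9) · 𝟙(693/9) = 13 · 1 = 13
  d = 11: σ(11) · 𝟙(693/11) = 12 · 1 = 12
  d = 21: σ(21) · 𝟙(693/21) = 32 · 1 = 32
  d = 33: σ(33) · 𝟙(693/33) = 48 · 1 = 48
  d = 63: σ(63) · 𝟙(693/63) = 104 · 1 = 104
  d = 77: σ(77) · 𝟙(693/77) = 96 · 1 = 96
  d = 99: σ(99) · 𝟙(693/99) = 156 · 1 = 156
  d = 231: σ(231) · 𝟙(693/231) = 384 · 1 = 384
  d = 693: σ(693) · 𝟙(693/693) = 1248 · 1 = 1248
Summing: (σ * 𝟙)(693) = 1 + 4 + 8 + 13 + 12 + 32 + 48 + 104 + 96 + 156 + 384 + 1248 = 2106.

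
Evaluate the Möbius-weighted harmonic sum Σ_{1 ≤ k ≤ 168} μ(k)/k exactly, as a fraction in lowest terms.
Σ μ(k)/k = 3320595668723936105212130194759121950701456962705503856339925674/481473710367991963528473107950567214598209565303106537707981745635

Values of μ(k) for 1 ≤ k ≤ 168: μ(1) = 1, μ(2) = -1, μ(3) = -1, μ(5) = -1, μ(6) = 1, μ(7) = -1, μ(10) = 1, μ(11) = -1, μ(13) = -1, μ(14) = 1, μ(15) = 1, μ(17) = -1, μ(19) = -1, μ(21) = 1, μ(22) = 1, μ(23) = -1, μ(26) = 1, μ(29) = -1, μ(30) = -1, μ(31) = -1, μ(33) = 1, μ(34) = 1, μ(35) = 1, μ(37) = -1, μ(38) = 1, μ(39) = 1, μ(41) = -1, μ(42) = -1, μ(43) = -1, μ(46) = 1, μ(47) = -1, μ(51) = 1, μ(53) = -1, μ(55) = 1, μ(57) = 1, μ(58) = 1, μ(59) = -1, μ(61) = -1, μ(62) = 1, μ(65) = 1, μ(66) = -1, μ(67) = -1, μ(69) = 1, μ(70) = -1, μ(71) = -1, μ(73) = -1, μ(74) = 1, μ(77) = 1, μ(78) = -1, μ(79) = -1, μ(82) = 1, μ(83) = -1, μ(85) = 1, μ(86) = 1, μ(87) = 1, μ(89) = -1, μ(91) = 1, μ(93) = 1, μ(94) = 1, μ(95) = 1, μ(97) = -1, μ(101) = -1, μ(102) = -1, μ(103) = -1, μ(105) = -1, μ(106) = 1, μ(107) = -1, μ(109) = -1, μ(110) = -1, μ(111) = 1, μ(113) = -1, μ(114) = -1, μ(115) = 1, μ(118) = 1, μ(119) = 1, μ(122) = 1, μ(123) = 1, μ(127) = -1, μ(129) = 1, μ(130) = -1, μ(131) = -1, μ(133) = 1, μ(134) = 1, μ(137) = -1, μ(138) = -1, μ(139) = -1, μ(141) = 1, μ(142) = 1, μ(143) = 1, μ(145) = 1, μ(146) = 1, μ(149) = -1, μ(151) = -1, μ(154) = -1, μ(155) = 1, μ(157) = -1, μ(158) = 1, μ(159) = 1, μ(161) = 1, μ(163) = -1, μ(165) = -1, μ(166) = 1, μ(167) = -1, with μ = 0 on non-squarefree integers. Summing μ(k)/k for k where μ(k) ≠ 0 gives 3320595668723936105212130194759121950701456962705503856339925674/481473710367991963528473107950567214598209565303106537707981745635 ≈ 0.0069. (PNT ⟺ this sum → 0 as n → ∞.)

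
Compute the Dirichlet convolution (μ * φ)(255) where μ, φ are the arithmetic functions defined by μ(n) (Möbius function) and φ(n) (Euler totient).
(μ * φ)(255) = 45

Divisors of 255: [1, 3, 5, 15, 17, 51, 85, 255]. For each d | 255:
  d = 1: μ(1) · φ(255/1) = 1 · 128 = 128
  d = 3: μ(3) · φ(255/3) = -1 · 64 = -64
  d = 5: μ(5) · φ(255/5) = -1 · 32 = -32
  d = 15: μ(15) · φ(255/15) = 1 · 16 = 16
  d = 17: μ(17) · φ(255/17) = -1 · 8 = -8
  d = 51: μ(51) · φ(255/51) = 1 · 4 = 4
  d = 85: μ(85) · φ(255/85) = 1 · 2 = 2
  d = 255: μ(255) · φ(255/255) = -1 · 1 = -1
Summing: (μ * φ)(255) = 128 + -64 + -32 + 16 + -8 + 4 + 2 + -1 = 45.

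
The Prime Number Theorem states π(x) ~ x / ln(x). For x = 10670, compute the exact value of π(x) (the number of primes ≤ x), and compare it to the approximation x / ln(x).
π(10670) = 1302;  x/ln(x) ≈ 1150.38;  relative error ≈ 11.65%.

Directly count primes up to 10670: π(10670) = 1302. The PNT approximation gives 10670/ln(10670) ≈ 10670/9.27519 ≈ 1150.38. Relative error (π(x) − x/ln(x)) / π(x) ≈ 11.65%; the approximation is known to undercount slightly (Li(x) is a better estimate).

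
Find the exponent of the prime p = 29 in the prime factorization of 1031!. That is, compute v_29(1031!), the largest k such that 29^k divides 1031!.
v_29(1031!) = 36

Legendre's formula: v_p(n!) = Σ_{k ≥ 1} ⌊n / p^k⌋. For p = 29, n = 1031, the terms are:
  ⌊1031/29^1⌋ = ⌊1031/29⌋ = 35
  ⌊1031/29^2⌋ = ⌊1031/841⌋ = 1
(the next term ⌊1031/29^3⌋ = 0, terminating the sum). Summing: v_29(1031!) = 35 + 1 = 36.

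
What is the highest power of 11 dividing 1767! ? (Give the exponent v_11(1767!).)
v_11(1767!) = 175

Legendre's formula: v_p(n!) = Σ_{k ≥ 1} ⌊n / p^k⌋. For p = 11, n = 1767, the terms are:
  ⌊1767/11^1⌋ = ⌊1767/11⌋ = 160
  ⌊1767/11^2⌋ = ⌊1767/121⌋ = 14
  ⌊1767/11^3⌋ = ⌊1767/1331⌋ = 1
(the next term ⌊1767/11^4⌋ = 0, terminating the sum). Summing: v_11(1767!) = 160 + 14 + 1 = 175.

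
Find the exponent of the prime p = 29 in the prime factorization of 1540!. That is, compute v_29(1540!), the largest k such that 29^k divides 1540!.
v_29(1540!) = 54

Legendre's formula: v_p(n!) = Σ_{k ≥ 1} ⌊n / p^k⌋. For p = 29, n = 1540, the terms are:
  ⌊1540/29^1⌋ = ⌊1540/29⌋ = 53
  ⌊1540/29^2⌋ = ⌊1540/841⌋ = 1
(the next term ⌊1540/29^3⌋ = 0, terminating the sum). Summing: v_29(1540!) = 53 + 1 = 54.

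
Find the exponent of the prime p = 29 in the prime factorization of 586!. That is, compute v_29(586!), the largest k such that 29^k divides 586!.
v_29(586!) = 20

Legendre's formula: v_p(n!) = Σ_{k ≥ 1} ⌊n / p^k⌋. For p = 29, n = 586, the terms are:
  ⌊586/29^1⌋ = ⌊586/29⌋ = 20
(the next term ⌊586/29^2⌋ = 0, terminating the sum). Summing: v_29(586!) = 20 = 20.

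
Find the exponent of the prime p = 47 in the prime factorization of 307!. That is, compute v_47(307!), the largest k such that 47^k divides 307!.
v_47(307!) = 6

Legendre's formula: v_p(n!) = Σ_{k ≥ 1} ⌊n / p^k⌋. For p = 47, n = 307, the terms are:
  ⌊307/47^1⌋ = ⌊307/47⌋ = 6
(the next term ⌊307/47^2⌋ = 0, terminating the sum). Summing: v_47(307!) = 6 = 6.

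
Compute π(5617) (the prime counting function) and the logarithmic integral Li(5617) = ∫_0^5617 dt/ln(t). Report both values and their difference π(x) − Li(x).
π(5617) = 738;  Li(5617) ≈ 756.22;  π(x) − Li(x) ≈ -18.22.

Direct count of primes ≤ 5617 gives π(5617) = 738. Numerical evaluation of the logarithmic integral gives Li(5617) ≈ 756.22. The difference π(x) − Li(x) ≈ -18.22 is typically negative for small/moderate x (Li(x) overestimates), though Littlewood's theorem shows this sign changes infinitely often.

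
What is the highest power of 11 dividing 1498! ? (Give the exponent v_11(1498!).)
v_11(1498!) = 149

Legendre's formula: v_p(n!) = Σ_{k ≥ 1} ⌊n / p^k⌋. For p = 11, n = 1498, the terms are:
  ⌊1498/11^1⌋ = ⌊1498/11⌋ = 136
  ⌊1498/11^2⌋ = ⌊1498/121⌋ = 12
  ⌊1498/11^3⌋ = ⌊1498/1331⌋ = 1
(the next term ⌊1498/11^4⌋ = 0, terminating the sum). Summing: v_11(1498!) = 136 + 12 + 1 = 149.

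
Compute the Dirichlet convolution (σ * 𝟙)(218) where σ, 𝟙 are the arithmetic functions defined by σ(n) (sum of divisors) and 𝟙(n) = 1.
(σ * 𝟙)(218) = 444

Divisors of 218: [1, 2, 109, 218]. For each d | 218:
  d = 1: σ(1) · 𝟙(218/1) = 1 · 1 = 1
  d = 2: σ(2) · 𝟙(218/2) = 3 · 1 = 3
  d = 109: σ(109) · 𝟙(218/109) = 110 · 1 = 110
  d = 218: σ(218) · 𝟙(218/218) = 330 · 1 = 330
Summing: (σ * 𝟙)(218) = 1 + 3 + 110 + 330 = 444.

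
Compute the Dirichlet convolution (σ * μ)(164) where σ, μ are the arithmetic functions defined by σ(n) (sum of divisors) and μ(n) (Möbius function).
(σ * μ)(164) = 164

Divisors of 164: [1, 2, 4, 41, 82, 164]. For each d | 164:
  d = 1: σ(1) · μ(164/1) = 1 · 0 = 0
  d = 2: σ(2) · μ(164/2) = 3 · 1 = 3
  d = 4: σ(4) · μ(164/4) = 7 · -1 = -7
  d = 41: σ(41) · μ(164/41) = 42 · 0 = 0
  d = 82: σ(82) · μ(164/82) = 126 · -1 = -126
  d = 164: σ(164) · μ(164/164) = 294 · 1 = 294
Summing: (σ * μ)(164) = 0 + 3 + -7 + 0 + -126 + 294 = 164.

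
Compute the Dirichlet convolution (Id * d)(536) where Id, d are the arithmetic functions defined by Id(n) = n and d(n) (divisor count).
(Id * d)(536) = 1794

Divisors of 536: [1, 2, 4, 8, 67, 134, 268, 536]. For each d | 536:
  d = 1: Id(1) · d(536/1) = 1 · 8 = 8
  d = 2: Id(2) · d(536/2) = 2 · 6 = 12
  d = 4: Id(4) · d(536/4) = 4 · 4 = 16
  d = 8: Id(8) · d(536/8) = 8 · 2 = 16
  d = 67: Id(67) · d(536/67) = 67 · 4 = 268
  d = 134: Id(134) · d(536/134) = 134 · 3 = 402
  d = 268: Id(268) · d(536/268) = 268 · 2 = 536
  d = 536: Id(536) · d(536/536) = 536 · 1 = 536
Summing: (Id * d)(536) = 8 + 12 + 16 + 16 + 268 + 402 + 536 + 536 = 1794.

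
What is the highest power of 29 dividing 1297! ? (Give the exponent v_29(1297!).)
v_29(1297!) = 45

Legendre's formula: v_p(n!) = Σ_{k ≥ 1} ⌊n / p^k⌋. For p = 29, n = 1297, the terms are:
  ⌊1297/29^1⌋ = ⌊1297/29⌋ = 44
  ⌊1297/29^2⌋ = ⌊1297/841⌋ = 1
(the next term ⌊1297/29^3⌋ = 0, terminating the sum). Summing: v_29(1297!) = 44 + 1 = 45.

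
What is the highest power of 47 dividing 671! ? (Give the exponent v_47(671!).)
v_47(671!) = 14

Legendre's formula: v_p(n!) = Σ_{k ≥ 1} ⌊n / p^k⌋. For p = 47, n = 671, the terms are:
  ⌊671/47^1⌋ = ⌊671/47⌋ = 14
(the next term ⌊671/47^2⌋ = 0, terminating the sum). Summing: v_47(671!) = 14 = 14.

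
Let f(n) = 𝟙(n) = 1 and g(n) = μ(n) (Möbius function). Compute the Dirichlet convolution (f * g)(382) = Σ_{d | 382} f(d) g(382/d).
(𝟙 * μ)(382) = 0

Divisors of 382: [1, 2, 191, 382]. For each d | 382:
  d = 1: 𝟙(1) · μ(382/1) = 1 · 1 = 1
  d = 2: 𝟙(2) · μ(382/2) = 1 · -1 = -1
  d = 191: 𝟙(191) · μ(382/191) = 1 · -1 = -1
  d = 382: 𝟙(382) · μ(382/382) = 1 · 1 = 1
Summing: (𝟙 * μ)(382) = 1 + -1 + -1 + 1 = 0.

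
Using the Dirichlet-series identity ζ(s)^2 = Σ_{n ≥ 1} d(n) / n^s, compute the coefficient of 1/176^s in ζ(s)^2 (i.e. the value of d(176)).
d(176) = 10

ζ(s)^2 = (Σ 1/m^s)(Σ 1/k^s). The coefficient of 1/n^s in the product is the number of ordered pairs (m, k) with mk = n, which equals d(n). For n = 176, divisors are [1, 2, 4, 8, 11, 16, 22, 44, 88, 176], so d(176) = 10.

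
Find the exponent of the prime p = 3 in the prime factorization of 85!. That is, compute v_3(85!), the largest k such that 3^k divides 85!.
v_3(85!) = 41

Legendre's formula: v_p(n!) = Σ_{k ≥ 1} ⌊n / p^k⌋. For p = 3, n = 85, the terms are:
  ⌊85/3^1⌋ = ⌊85/3⌋ = 28
  ⌊85/3^2⌋ = ⌊85/9⌋ = 9
  ⌊85/3^3⌋ = ⌊85/27⌋ = 3
  ⌊85/3^4⌋ = ⌊85/81⌋ = 1
(the next term ⌊85/3^5⌋ = 0, terminating the sum). Summing: v_3(85!) = 28 + 9 + 3 + 1 = 41.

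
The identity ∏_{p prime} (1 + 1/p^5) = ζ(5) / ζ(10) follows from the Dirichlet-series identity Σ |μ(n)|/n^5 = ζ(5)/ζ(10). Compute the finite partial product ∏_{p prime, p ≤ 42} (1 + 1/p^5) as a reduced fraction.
∏ = 2294199100859320856712044015489323376462628228169728/2214697106235397372754351012341556576135326393821335

The primes p ≤ 42 are [2, 3, 5, 7, 11, 13, 17, 19, 23, 29, 31, 37, 41]. For each, (1 + 1/p^5) = (p^5 + 1)/p^5. Multiplying these fractions over p ∈ [2, 3, 5, 7, 11, 13, 17, 19, 23, 29, 31, 37, 41] gives 2294199100859320856712044015489323376462628228169728/2214697106235397372754351012341556576135326393821335. (In the limit P → ∞ this tends to ζ(5)/ζ(10).)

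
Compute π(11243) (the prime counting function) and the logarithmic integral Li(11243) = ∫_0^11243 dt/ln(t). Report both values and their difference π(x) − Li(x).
π(11243) = 1359;  Li(11243) ≈ 1380.23;  π(x) − Li(x) ≈ -21.23.

Direct count of primes ≤ 11243 gives π(11243) = 1359. Numerical evaluation of the logarithmic integral gives Li(11243) ≈ 1380.23. The difference π(x) − Li(x) ≈ -21.23 is typically negative for small/moderate x (Li(x) overestimates), though Littlewood's theorem shows this sign changes infinitely often.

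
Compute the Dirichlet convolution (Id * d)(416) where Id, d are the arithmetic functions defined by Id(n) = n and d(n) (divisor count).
(Id * d)(416) = 1800

Divisors of 416: [1, 2, 4, 8, 13, 16, 26, 32, 52, 104, 208, 416]. For each d | 416:
  d = 1: Id(1) · d(416/1) = 1 · 12 = 12
  d = 2: Id(2) · d(416/2) = 2 · 10 = 20
  d = 4: Id(4) · d(416/4) = 4 · 8 = 32
  d = 8: Id(8) · d(416/8) = 8 · 6 = 48
  d = 13: Id(13) · d(416/13) = 13 · 6 = 78
  d = 16: Id(16) · d(416/16) = 16 · 4 = 64
  d = 26: Id(26) · d(416/26) = 26 · 5 = 130
  d = 32: Id(32) · d(416/32) = 32 · 2 = 64
  d = 52: Id(52) · d(416/52) = 52 · 4 = 208
  d = 104: Id(104) · d(416/104) = 104 · 3 = 312
  d = 208: Id(208) · d(416/208) = 208 · 2 = 416
  d = 416: Id(416) · d(416/416) = 416 · 1 = 416
Summing: (Id * d)(416) = 12 + 20 + 32 + 48 + 78 + 64 + 130 + 64 + 208 + 312 + 416 + 416 = 1800.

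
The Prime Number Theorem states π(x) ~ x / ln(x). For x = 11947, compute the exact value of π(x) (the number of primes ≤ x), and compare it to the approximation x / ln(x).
π(11947) = 1432;  x/ln(x) ≈ 1272.55;  relative error ≈ 11.13%.

Directly count primes up to 11947: π(11947) = 1432. The PNT approximation gives 11947/ln(11947) ≈ 11947/9.38824 ≈ 1272.55. Relative error (π(x) − x/ln(x)) / π(x) ≈ 11.13%; the approximation is known to undercount slightly (Li(x) is a better estimate).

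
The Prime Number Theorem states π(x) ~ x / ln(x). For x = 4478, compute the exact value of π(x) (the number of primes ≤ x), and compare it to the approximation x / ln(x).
π(4478) = 607;  x/ln(x) ≈ 532.66;  relative error ≈ 12.25%.

Directly count primes up to 4478: π(4478) = 607. The PNT approximation gives 4478/ln(4478) ≈ 4478/8.40693 ≈ 532.66. Relative error (π(x) − x/ln(x)) / π(x) ≈ 12.25%; the approximation is known to undercount slightly (Li(x) is a better estimate).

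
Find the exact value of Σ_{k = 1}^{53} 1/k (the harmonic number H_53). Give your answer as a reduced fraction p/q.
H_53 = 748469853272339196210427/164249358725037825439200

Direct summation: H_53 = 1 + 1/2 + ... + 1/53. The least common denominator is lcm(1, ..., 53) = 164249358725037825439200; over this denominator the numerator is 164249358725037825439200 + 82124679362518912719600 + 54749786241679275146400 + 41062339681259456359800 + 32849871745007565087840 + 27374893120839637573200 + 23464194103576832205600 + 20531169840629728179900 + 18249928747226425048800 + 16424935872503782543920 + 14931759884094347767200 + 13687446560419818786600 + 12634566055772140418400 + 11732097051788416102800 + 10949957248335855029280 + 10265584920314864089950 + 9661726983825754437600 + 9124964373613212524400 + 8644703090791464496800 + 8212467936251891271960 + 7821398034525610735200 + 7465879942047173883600 + 7141276466305992410400 + 6843723280209909393300 + 6569974349001513017568 + 6317283027886070209200 + 6083309582408808349600 + 5866048525894208051400 + 5663770990518545704800 + 5474978624167927514640 + 5298366410485091143200 + 5132792460157432044975 + 4977253294698115922400 + 4830863491912877218800 + 4692838820715366441120 + 4562482186806606262200 + 4439171857433454741600 + 4322351545395732248400 + 4211522018590713472800 + 4106233968125945635980 + 4006081920122873791200 + 3910699017262805367600 + 3819752528489251754400 + 3732939971023586941800 + 3649985749445285009760 + 3570638233152996205200 + 3494667206915698413600 + 3421861640104954696650 + 3352027729082404600800 + 3284987174500756508784 + 3220575661275251479200 + 3158641513943035104600 + 3099044504245996706400 = 748469853272339196210427, so H_53 = 748469853272339196210427/164249358725037825439200 (already in lowest terms) ≈ 4.55691. (The PNT-adjacent estimate ln(53) + γ ≈ 4.54751 matches within O(1/n).)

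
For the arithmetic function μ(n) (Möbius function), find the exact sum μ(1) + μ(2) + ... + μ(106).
Σ_{n ≤ 106} μ(n) = -2

Compute μ(n) for each 1 ≤ n ≤ 106: μ(1) = 1, μ(2) = -1, μ(3) = -1, μ(4) = 0, μ(5) = -1, μ(6) = 1, μ(7) = -1, μ(8) = 0, μ(9) = 0, μ(10) = 1, μ(11) = -1, μ(12) = 0, μ(13) = -1, μ(14) = 1, μ(15) = 1, μ(16) = 0, μ(17) = -1, μ(18) = 0, μ(19) = -1, μ(20) = 0, μ(21) = 1, μ(22) = 1, μ(23) = -1, μ(24) = 0, μ(25) = 0, μ(26) = 1, μ(27) = 0, μ(28) = 0, μ(29) = -1, μ(30) = -1, μ(31) = -1, μ(32) = 0, μ(33) = 1, μ(34) = 1, μ(35) = 1, μ(36) = 0, μ(37) = -1, μ(38) = 1, μ(39) = 1, μ(40) = 0, μ(41) = -1, μ(42) = -1, μ(43) = -1, μ(44) = 0, μ(45) = 0, μ(46) = 1, μ(47) = -1, μ(48) = 0, μ(49) = 0, μ(50) = 0, μ(51) = 1, μ(52) = 0, μ(53) = -1, μ(54) = 0, μ(55) = 1, μ(56) = 0, μ(57) = 1, μ(58) = 1, μ(59) = -1, μ(60) = 0, μ(61) = -1, μ(62) = 1, μ(63) = 0, μ(64) = 0, μ(65) = 1, μ(66) = -1, μ(67) = -1, μ(68) = 0, μ(69) = 1, μ(70) = -1, μ(71) = -1, μ(72) = 0, μ(73) = -1, μ(74) = 1, μ(75) = 0, μ(76) = 0, μ(77) = 1, μ(78) = -1, μ(79) = -1, μ(80) = 0, μ(81) = 0, μ(82) = 1, μ(83) = -1, μ(84) = 0, μ(85) = 1, μ(86) = 1, μ(87) = 1, μ(88) = 0, μ(89) = -1, μ(90) = 0, μ(91) = 1, μ(92) = 0, μ(93) = 1, μ(94) = 1, μ(95) = 1, μ(96) = 0, μ(97) = -1, μ(98) = 0, μ(99) = 0, μ(100) = 0, μ(101) = -1, μ(102) = -1, μ(103) = -1, μ(104) = 0, μ(105) = -1, μ(106) = 1. Summing all 106 values: -2. (Mertens function M(x) = Σ_{n ≤ x} μ(n); on average M(x) should be small (PNT ⟺ M(x) = o(x)).)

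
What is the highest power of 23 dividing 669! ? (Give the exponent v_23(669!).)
v_23(669!) = 30

Legendre's formula: v_p(n!) = Σ_{k ≥ 1} ⌊n / p^k⌋. For p = 23, n = 669, the terms are:
  ⌊669/23^1⌋ = ⌊669/23⌋ = 29
  ⌊669/23^2⌋ = ⌊669/529⌋ = 1
(the next term ⌊669/23^3⌋ = 0, terminating the sum). Summing: v_23(669!) = 29 + 1 = 30.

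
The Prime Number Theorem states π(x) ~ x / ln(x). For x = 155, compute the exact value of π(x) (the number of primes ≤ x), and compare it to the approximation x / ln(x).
π(155) = 36;  x/ln(x) ≈ 30.73;  relative error ≈ 14.63%.

Directly count primes up to 155: π(155) = 36. The PNT approximation gives 155/ln(155) ≈ 155/5.04343 ≈ 30.73. Relative error (π(x) − x/ln(x)) / π(x) ≈ 14.63%; the approximation is known to undercount slightly (Li(x) is a better estimate).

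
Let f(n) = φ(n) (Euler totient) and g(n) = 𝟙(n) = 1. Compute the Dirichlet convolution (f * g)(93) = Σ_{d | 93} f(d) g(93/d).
(φ * 𝟙)(93) = 93

Divisors of 93: [1, 3, 31, 93]. For each d | 93:
  d = 1: φ(1) · 𝟙(93/1) = 1 · 1 = 1
  d = 3: φ(3) · 𝟙(93/3) = 2 · 1 = 2
  d = 31: φ(31) · 𝟙(93/31) = 30 · 1 = 30
  d = 93: φ(93) · 𝟙(93/93) = 60 · 1 = 60
Summing: (φ * 𝟙)(93) = 1 + 2 + 30 + 60 = 93.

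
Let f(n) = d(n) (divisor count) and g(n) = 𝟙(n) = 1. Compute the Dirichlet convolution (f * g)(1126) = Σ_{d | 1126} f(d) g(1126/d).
(d * 𝟙)(1126) = 9

Divisors of 1126: [1, 2, 563, 1126]. For each d | 1126:
  d = 1: d(1) · 𝟙(1126/1) = 1 · 1 = 1
  d = 2: d(2) · 𝟙(1126/2) = 2 · 1 = 2
  d = 563: d(563) · 𝟙(1126/563) = 2 · 1 = 2
  d = 1126: d(1126) · 𝟙(1126/1126) = 4 · 1 = 4
Summing: (d * 𝟙)(1126) = 1 + 2 + 2 + 4 = 9.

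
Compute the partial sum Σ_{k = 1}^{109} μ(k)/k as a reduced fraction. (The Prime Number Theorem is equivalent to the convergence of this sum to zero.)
Σ μ(k)/k = -112507215014412420639528093186025954164982/6660357067091784194720860996953995468452315

Values of μ(k) for 1 ≤ k ≤ 109: μ(1) = 1, μ(2) = -1, μ(3) = -1, μ(5) = -1, μ(6) = 1, μ(7) = -1, μ(10) = 1, μ(11) = -1, μ(13) = -1, μ(14) = 1, μ(15) = 1, μ(17) = -1, μ(19) = -1, μ(21) = 1, μ(22) = 1, μ(23) = -1, μ(26) = 1, μ(29) = -1, μ(30) = -1, μ(31) = -1, μ(33) = 1, μ(34) = 1, μ(35) = 1, μ(37) = -1, μ(38) = 1, μ(39) = 1, μ(41) = -1, μ(42) = -1, μ(43) = -1, μ(46) = 1, μ(47) = -1, μ(51) = 1, μ(53) = -1, μ(55) = 1, μ(57) = 1, μ(58) = 1, μ(59) = -1, μ(61) = -1, μ(62) = 1, μ(65) = 1, μ(66) = -1, μ(67) = -1, μ(69) = 1, μ(70) = -1, μ(71) = -1, μ(73) = -1, μ(74) = 1, μ(77) = 1, μ(78) = -1, μ(79) = -1, μ(82) = 1, μ(83) = -1, μ(85) = 1, μ(86) = 1, μ(87) = 1, μ(89) = -1, μ(91) = 1, μ(93) = 1, μ(94) = 1, μ(95) = 1, μ(97) = -1, μ(101) = -1, μ(102) = -1, μ(103) = -1, μ(105) = -1, μ(106) = 1, μ(107) = -1, μ(109) = -1, with μ = 0 on non-squarefree integers. Summing μ(k)/k for k where μ(k) ≠ 0 gives -112507215014412420639528093186025954164982/6660357067091784194720860996953995468452315 ≈ -0.0169. (PNT ⟺ this sum → 0 as n → ∞.)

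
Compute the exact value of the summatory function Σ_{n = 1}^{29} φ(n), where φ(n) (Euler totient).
Σ_{n ≤ 29} φ(n) = 270

Compute φ(n) for each 1 ≤ n ≤ 29: φ(1) = 1, φ(2) = 1, φ(3) = 2, φ(4) = 2, φ(5) = 4, φ(6) = 2, φ(7) = 6, φ(8) = 4, φ(9) = 6, φ(10) = 4, φ(11) = 10, φ(12) = 4, φ(13) = 12, φ(14) = 6, φ(15) = 8, φ(16) = 8, φ(17) = 16, φ(18) = 6, φ(19) = 18, φ(20) = 8, φ(21) = 12, φ(22) = 10, φ(23) = 22, φ(24) = 8, φ(25) = 20, φ(26) = 12, φ(27) = 18, φ(28) = 12, φ(29) = 28. Summing all 29 values: 270. (Average order: Σ_{n ≤ x} φ(n) ~ (3/π²) x². For x = 29, (3/π²)·29² ≈ 255.63.)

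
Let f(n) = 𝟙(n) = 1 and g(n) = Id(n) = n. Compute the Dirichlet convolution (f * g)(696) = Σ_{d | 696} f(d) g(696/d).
(𝟙 * Id)(696) = 1800

Divisors of 696: [1, 2, 3, 4, 6, 8, 12, 24, 29, 58, 87, 116, 174, 232, 348, 696]. For each d | 696:
  d = 1: 𝟙(1) · Id(696/1) = 1 · 696 = 696
  d = 2: 𝟙(2) · Id(696/2) = 1 · 348 = 348
  d = 3: 𝟙(3) · Id(696/3) = 1 · 232 = 232
  d = 4: 𝟙(4) · Id(696/4) = 1 · 174 = 174
  d = 6: 𝟙(6) · Id(696/6) = 1 · 116 = 116
  d = 8: 𝟙(8) · Id(696/8) = 1 · 87 = 87
  d = 12: 𝟙(12) · Id(696/12) = 1 · 58 = 58
  d = 24: 𝟙(24) · Id(696/24) = 1 · 29 = 29
  d = 29: 𝟙(29) · Id(696/29) = 1 · 24 = 24
  d = 58: 𝟙(58) · Id(696/58) = 1 · 12 = 12
  d = 87: 𝟙(87) · Id(696/87) = 1 · 8 = 8
  d = 116: 𝟙(116) · Id(696/116) = 1 · 6 = 6
  d = 174: 𝟙(174) · Id(696/174) = 1 · 4 = 4
  d = 232: 𝟙(232) · Id(696/232) = 1 · 3 = 3
  d = 348: 𝟙(348) · Id(696/348) = 1 · 2 = 2
  d = 696: 𝟙(696) · Id(696/696) = 1 · 1 = 1
Summing: (𝟙 * Id)(696) = 696 + 348 + 232 + 174 + 116 + 87 + 58 + 29 + 24 + 12 + 8 + 6 + 4 + 3 + 2 + 1 = 1800.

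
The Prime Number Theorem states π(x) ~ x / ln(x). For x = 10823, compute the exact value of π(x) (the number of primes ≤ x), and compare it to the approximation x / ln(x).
π(10823) = 1315;  x/ln(x) ≈ 1165.09;  relative error ≈ 11.40%.

Directly count primes up to 10823: π(10823) = 1315. The PNT approximation gives 10823/ln(10823) ≈ 10823/9.28943 ≈ 1165.09. Relative error (π(x) − x/ln(x)) / π(x) ≈ 11.40%; the approximation is known to undercount slightly (Li(x) is a better estimate).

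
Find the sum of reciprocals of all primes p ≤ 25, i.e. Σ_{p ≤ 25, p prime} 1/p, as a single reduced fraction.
Σ 1/p = 334406399/223092870

π(25) = 9, so the primes ≤ 25 are [2, 3, 5, 7, 11, 13, 17, 19, 23]. Summing 1/p over these primes: 334406399/223092870 ≈ 1.4990. Mertens estimate ln ln(25) + 0.2615 ≈ 1.4305.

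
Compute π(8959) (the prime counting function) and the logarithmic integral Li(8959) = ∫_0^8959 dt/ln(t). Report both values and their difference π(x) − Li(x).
π(8959) = 1113;  Li(8959) ≈ 1132.44;  π(x) − Li(x) ≈ -19.44.

Direct count of primes ≤ 8959 gives π(8959) = 1113. Numerical evaluation of the logarithmic integral gives Li(8959) ≈ 1132.44. The difference π(x) − Li(x) ≈ -19.44 is typically negative for small/moderate x (Li(x) overestimates), though Littlewood's theorem shows this sign changes infinitely often.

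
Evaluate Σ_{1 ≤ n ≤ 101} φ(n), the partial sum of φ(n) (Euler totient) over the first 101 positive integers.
Σ_{n ≤ 101} φ(n) = 3144

Compute φ(n) for each 1 ≤ n ≤ 101: φ(1) = 1, φ(2) = 1, φ(3) = 2, φ(4) = 2, φ(5) = 4, φ(6) = 2, φ(7) = 6, φ(8) = 4, φ(9) = 6, φ(10) = 4, φ(11) = 10, φ(12) = 4, φ(13) = 12, φ(14) = 6, φ(15) = 8, φ(16) = 8, φ(17) = 16, φ(18) = 6, φ(19) = 18, φ(20) = 8, φ(21) = 12, φ(22) = 10, φ(23) = 22, φ(24) = 8, φ(25) = 20, φ(26) = 12, φ(27) = 18, φ(28) = 12, φ(29) = 28, φ(30) = 8, φ(31) = 30, φ(32) = 16, φ(33) = 20, φ(34) = 16, φ(35) = 24, φ(36) = 12, φ(37) = 36, φ(38) = 18, φ(39) = 24, φ(40) = 16, φ(41) = 40, φ(42) = 12, φ(43) = 42, φ(44) = 20, φ(45) = 24, φ(46) = 22, φ(47) = 46, φ(48) = 16, φ(49) = 42, φ(50) = 20, φ(51) = 32, φ(52) = 24, φ(53) = 52, φ(54) = 18, φ(55) = 40, φ(56) = 24, φ(57) = 36, φ(58) = 28, φ(59) = 58, φ(60) = 16, φ(61) = 60, φ(62) = 30, φ(63) = 36, φ(64) = 32, φ(65) = 48, φ(66) = 20, φ(67) = 66, φ(68) = 32, φ(69) = 44, φ(70) = 24, φ(71) = 70, φ(72) = 24, φ(73) = 72, φ(74) = 36, φ(75) = 40, φ(76) = 36, φ(77) = 60, φ(78) = 24, φ(79) = 78, φ(80) = 32, φ(81) = 54, φ(82) = 40, φ(83) = 82, φ(84) = 24, φ(85) = 64, φ(86) = 42, φ(87) = 56, φ(88) = 40, φ(89) = 88, φ(90) = 24, φ(91) = 72, φ(92) = 44, φ(93) = 60, φ(94) = 46, φ(95) = 72, φ(96) = 32, φ(97) = 96, φ(98) = 42, φ(99) = 60, φ(100) = 40, φ(101) = 100. Summing all 101 values: 3144. (Average order: Σ_{n ≤ x} φ(n) ~ (3/π²) x². For x = 101, (3/π²)·101² ≈ 3100.73.)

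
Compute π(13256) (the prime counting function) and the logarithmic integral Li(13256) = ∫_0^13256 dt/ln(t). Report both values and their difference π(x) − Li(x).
π(13256) = 1575;  Li(13256) ≈ 1594.11;  π(x) − Li(x) ≈ -19.11.

Direct count of primes ≤ 13256 gives π(13256) = 1575. Numerical evaluation of the logarithmic integral gives Li(13256) ≈ 1594.11. The difference π(x) − Li(x) ≈ -19.11 is typically negative for small/moderate x (Li(x) overestimates), though Littlewood's theorem shows this sign changes infinitely often.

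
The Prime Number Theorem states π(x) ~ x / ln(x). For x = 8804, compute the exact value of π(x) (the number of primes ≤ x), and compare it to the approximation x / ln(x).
π(8804) = 1096;  x/ln(x) ≈ 969.29;  relative error ≈ 11.56%.

Directly count primes up to 8804: π(8804) = 1096. The PNT approximation gives 8804/ln(8804) ≈ 8804/9.08296 ≈ 969.29. Relative error (π(x) − x/ln(x)) / π(x) ≈ 11.56%; the approximation is known to undercount slightly (Li(x) is a better estimate).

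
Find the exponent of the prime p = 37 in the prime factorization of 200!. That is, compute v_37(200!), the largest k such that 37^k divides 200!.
v_37(200!) = 5

Legendre's formula: v_p(n!) = Σ_{k ≥ 1} ⌊n / p^k⌋. For p = 37, n = 200, the terms are:
  ⌊200/37^1⌋ = ⌊200/37⌋ = 5
(the next term ⌊200/37^2⌋ = 0, terminating the sum). Summing: v_37(200!) = 5 = 5.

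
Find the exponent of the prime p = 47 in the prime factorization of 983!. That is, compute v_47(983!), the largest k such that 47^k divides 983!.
v_47(983!) = 20

Legendre's formula: v_p(n!) = Σ_{k ≥ 1} ⌊n / p^k⌋. For p = 47, n = 983, the terms are:
  ⌊983/47^1⌋ = ⌊983/47⌋ = 20
(the next term ⌊983/47^2⌋ = 0, terminating the sum). Summing: v_47(983!) = 20 = 20.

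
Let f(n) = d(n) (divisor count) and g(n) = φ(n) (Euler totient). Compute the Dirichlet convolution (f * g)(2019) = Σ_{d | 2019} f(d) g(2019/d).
(d * φ)(2019) = 2696

Divisors of 2019: [1, 3, 673, 2019]. For each d | 2019:
  d = 1: d(1) · φ(2019/1) = 1 · 1344 = 1344
  d = 3: d(3) · φ(2019/3) = 2 · 672 = 1344
  d = 673: d(673) · φ(2019/673) = 2 · 2 = 4
  d = 2019: d(2019) · φ(2019/2019) = 4 · 1 = 4
Summing: (d * φ)(2019) = 1344 + 1344 + 4 + 4 = 2696.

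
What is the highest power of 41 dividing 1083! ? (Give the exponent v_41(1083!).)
v_41(1083!) = 26

Legendre's formula: v_p(n!) = Σ_{k ≥ 1} ⌊n / p^k⌋. For p = 41, n = 1083, the terms are:
  ⌊1083/41^1⌋ = ⌊1083/41⌋ = 26
(the next term ⌊1083/41^2⌋ = 0, terminating the sum). Summing: v_41(1083!) = 26 = 26.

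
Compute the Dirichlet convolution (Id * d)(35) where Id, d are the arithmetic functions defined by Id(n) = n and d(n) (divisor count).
(Id * d)(35) = 63

Divisors of 35: [1, 5, 7, 35]. For each d | 35:
  d = 1: Id(1) · d(35/1) = 1 · 4 = 4
  d = 5: Id(5) · d(35/5) = 5 · 2 = 10
  d = 7: Id(7) · d(35/7) = 7 · 2 = 14
  d = 35: Id(35) · d(35/35) = 35 · 1 = 35
Summing: (Id * d)(35) = 4 + 10 + 14 + 35 = 63.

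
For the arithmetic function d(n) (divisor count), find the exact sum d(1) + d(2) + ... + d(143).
Σ_{n ≤ 143} d(n) = 731

Compute d(n) for each 1 ≤ n ≤ 143: d(1) = 1, d(2) = 2, d(3) = 2, d(4) = 3, d(5) = 2, d(6) = 4, d(7) = 2, d(8) = 4, d(9) = 3, d(10) = 4, d(11) = 2, d(12) = 6, d(13) = 2, d(14) = 4, d(15) = 4, d(16) = 5, d(17) = 2, d(18) = 6, d(19) = 2, d(20) = 6, d(21) = 4, d(22) = 4, d(23) = 2, d(24) = 8, d(25) = 3, d(26) = 4, d(27) = 4, d(28) = 6, d(29) = 2, d(30) = 8, d(31) = 2, d(32) = 6, d(33) = 4, d(34) = 4, d(35) = 4, d(36) = 9, d(37) = 2, d(38) = 4, d(39) = 4, d(40) = 8, d(41) = 2, d(42) = 8, d(43) = 2, d(44) = 6, d(45) = 6, d(46) = 4, d(47) = 2, d(48) = 10, d(49) = 3, d(50) = 6, d(51) = 4, d(52) = 6, d(53) = 2, d(54) = 8, d(55) = 4, d(56) = 8, d(57) = 4, d(58) = 4, d(59) = 2, d(60) = 12, d(61) = 2, d(62) = 4, d(63) = 6, d(64) = 7, d(65) = 4, d(66) = 8, d(67) = 2, d(68) = 6, d(69) = 4, d(70) = 8, d(71) = 2, d(72) = 12, d(73) = 2, d(74) = 4, d(75) = 6, d(76) = 6, d(77) = 4, d(78) = 8, d(79) = 2, d(80) = 10, d(81) = 5, d(82) = 4, d(83) = 2, d(84) = 12, d(85) = 4, d(86) = 4, d(87) = 4, d(88) = 8, d(89) = 2, d(90) = 12, d(91) = 4, d(92) = 6, d(93) = 4, d(94) = 4, d(95) = 4, d(96) = 12, d(97) = 2, d(98) = 6, d(99) = 6, d(100) = 9, d(101) = 2, d(102) = 8, d(103) = 2, d(104) = 8, d(105) = 8, d(106) = 4, d(107) = 2, d(108) = 12, d(109) = 2, d(110) = 8, d(111) = 4, d(112) = 10, d(113) = 2, d(114) = 8, d(115) = 4, d(116) = 6, d(117) = 6, d(118) = 4, d(119) = 4, d(120) = 16, d(121) = 3, d(122) = 4, d(123) = 4, d(124) = 6, d(125) = 4, d(126) = 12, d(127) = 2, d(128) = 8, d(129) = 4, d(130) = 8, d(131) = 2, d(132) = 12, d(133) = 4, d(134) = 4, d(135) = 8, d(136) = 8, d(137) = 2, d(138) = 8, d(139) = 2, d(140) = 12, d(141) = 4, d(142) = 4, d(143) = 4. Summing all 143 values: 731. (Dirichlet's divisor formula: Σ_{n ≤ x} d(n) = x ln(x) + (2γ − 1) x + O(√x). For x = 143, the asymptotic estimate is ≈ 731.77.)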